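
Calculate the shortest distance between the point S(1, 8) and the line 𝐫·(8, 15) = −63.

191/17

d = |8·1 + 15·8 − (-63)| / √(64 + 225) = |191|/17 = 191/17.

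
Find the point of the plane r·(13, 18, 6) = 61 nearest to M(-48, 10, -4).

(-35, 28, 2)

n = (13, 18, 6), |n|² = 529, and n·M − 61 = -529.
t = -529/529 = -1, so the foot is M − t·n = (-48, 10, -4) − (-1)·(13, 18, 6) = (-35, 28, 2).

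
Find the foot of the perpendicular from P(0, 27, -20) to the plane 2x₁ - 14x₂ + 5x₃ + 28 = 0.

(4, -1, -10)

The perpendicular from P has direction n = (2, -14, 5): r = (0, 27, -20) + t(2, -14, 5).
Substitute into the plane: n·(P + tn) = -28 gives -478 + 225t = -28, so t = 2.
Foot = (0, 27, -20) + 2·(2, -14, 5) = (4, -1, -10).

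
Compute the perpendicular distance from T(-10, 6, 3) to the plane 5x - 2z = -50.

6/√29

d = |5·(-10) + (-2)·3 − (-50)| / √(25 + 0 + 4) = |-6| / √29 = 6/√29.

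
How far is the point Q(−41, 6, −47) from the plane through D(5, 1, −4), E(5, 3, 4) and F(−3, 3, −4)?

17√2/6

DE = (0, 2, 8) and DF = (−8, 2, 0), so a normal is n = DE × DF = (−16, −64, 16).
Then n·(−41, 6, −47) − (−208) = −272.
|n| = √(256 + 4096 + 256) = 48√2, so the distance is |-272|/(48√2) = 17√2/6.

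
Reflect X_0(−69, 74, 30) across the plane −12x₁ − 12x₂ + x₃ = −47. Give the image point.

n = (−12, −12, 1), |n|² = 289, n·X_0 − (-47) = 17, so t = 17/289 = 1/17.
Foot F = X_0 − (1/17)·n = (−1161/17, 1270/17, 509/17); the reflection is 2F − X_0 = (−1149/17, 1282/17, 508/17).

(-1149/17, 1282/17, 508/17)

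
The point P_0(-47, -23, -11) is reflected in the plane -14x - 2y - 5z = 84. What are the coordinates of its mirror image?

(37, -11, 19)

With n = (-14, -2, -5), the signed offset is (n·P_0 − 84)/|n|² = 675/225 = 3.
P_0' = P_0 − 2t·n = (-47, -23, -11) − 6·(-14, -2, -5) = (37, -11, 19).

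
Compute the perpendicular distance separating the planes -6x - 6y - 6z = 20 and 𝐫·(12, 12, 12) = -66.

13√3/18

Divide the second equation by -2 to match normals: -6x - 6y - 6z = 33.
Both planes have normal n = (-6, -6, -6), |n| = 6√3. Any point on the first plane is at distance |33 − 20|/|n| = 13/(6√3) = 13√3/18 from the second.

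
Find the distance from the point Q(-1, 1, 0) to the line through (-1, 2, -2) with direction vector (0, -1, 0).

Direction vector d = (0, -1, 0).
AP = (0, -1, 2), and AP × d = (2, 0, 0).
|AP × d|² = 4 and |d|² = 1, so the distance is √4 = 2.

2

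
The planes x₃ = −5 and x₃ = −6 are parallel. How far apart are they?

With common normal n = (0, 0, 1) (|n| = 1), the distance is |(-5) − (-6)|/|n| = 1/1 = 1.

1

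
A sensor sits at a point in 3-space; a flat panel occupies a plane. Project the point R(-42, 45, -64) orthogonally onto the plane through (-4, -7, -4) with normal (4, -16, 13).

n = (4, -16, 13), |n|² = 441, and n·R − 44 = -1764.
t = -1764/441 = -4, so the foot is R − t·n = (-42, 45, -64) − (-4)·(4, -16, 13) = (-26, -19, -12).

(-26, -19, -12)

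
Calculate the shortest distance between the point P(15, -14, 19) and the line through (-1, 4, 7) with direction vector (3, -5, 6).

Direction vector d = (3, -5, 6).
AP = (16, -18, 12); AP·d = 210, |AP|² = 724, |d|² = 70.
distance² = |AP|² − (AP·d)²/|d|² = 724 − 44100/70 = 94, so the distance is √94.

√94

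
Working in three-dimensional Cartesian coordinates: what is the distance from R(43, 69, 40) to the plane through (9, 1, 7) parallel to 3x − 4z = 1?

6

Parallel planes share the normal n = (3, 0, −4); since (9, 1, 7) lies on the plane, its equation is 3x − 4z = -1.
Then n·(43, 69, 40) − (−1) = −30.
|n| = √(9 + 0 + 16) = 5, so the distance is |-30|/5 = 6.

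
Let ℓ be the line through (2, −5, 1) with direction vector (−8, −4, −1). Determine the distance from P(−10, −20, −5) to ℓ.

Direction vector d = (−8, −4, −1).
AP = (−12, −15, −6); AP·d = 162, |AP|² = 405, |d|² = 81.
distance² = |AP|² − (AP·d)²/|d|² = 405 − 26244/81 = 81, so the distance is 9.

9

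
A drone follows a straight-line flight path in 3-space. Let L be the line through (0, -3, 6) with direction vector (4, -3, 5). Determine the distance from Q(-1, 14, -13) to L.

Direction vector d = (4, -3, 5).
AP = (-1, 17, -19); AP·d = -150, |AP|² = 651, |d|² = 50.
distance² = |AP|² − (AP·d)²/|d|² = 651 − 22500/50 = 201, so the distance is √201.

√201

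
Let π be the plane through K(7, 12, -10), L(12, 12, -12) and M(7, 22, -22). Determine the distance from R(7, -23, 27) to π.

KL = (5, 0, -2) and KM = (0, 10, -12), so a normal is n = KL × KM = (20, 60, 50).
n = (20, 60, 50); n·P − 360 = -250; |n| = 10√65; distance = 250/(10√65) = 5√65/13.

25/√65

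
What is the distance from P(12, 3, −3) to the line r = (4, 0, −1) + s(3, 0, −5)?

Direction vector d = (3, 0, −5).
AP = (8, 3, −2), and AP × d = (−15, 34, −9).
|AP × d|² = 1462 and |d|² = 34, so the distance is √(1462/34) = √43.

√43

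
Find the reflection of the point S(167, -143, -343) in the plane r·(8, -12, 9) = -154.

n = (8, -12, 9), |n|² = 289, n·S − (-154) = 119, so t = 119/289 = 7/17.
Foot F = S − (7/17)·n = (2783/17, -2347/17, -5894/17); the reflection is 2F − S = (2727/17, -2263/17, -5957/17).

(2727/17, -2263/17, -5957/17)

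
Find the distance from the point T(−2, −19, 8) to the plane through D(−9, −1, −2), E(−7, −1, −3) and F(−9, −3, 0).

3

DE = (2, 0, −1) and DF = (0, −2, 2), so a normal is n = DE × DF = (−2, −4, −4).
Then n·(−2, −19, 8) − 30 = 18.
|n| = √(4 + 16 + 16) = 6, so the distance is |18|/6 = 3.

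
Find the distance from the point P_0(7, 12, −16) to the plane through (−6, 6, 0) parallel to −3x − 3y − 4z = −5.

7√34/34

Parallel planes share the normal n = (−3, −3, −4); since (−6, 6, 0) lies on the plane, its equation is −3x − 3y − 4z = 0.
Then n·(7, 12, −16) − 0 = 7.
|n| = √(9 + 9 + 16) = √34, so the distance is |7|/√34 = 7/√34.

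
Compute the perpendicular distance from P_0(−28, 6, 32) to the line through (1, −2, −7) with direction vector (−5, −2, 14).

Direction vector d = (−5, −2, 14).
AP = (−29, 8, 39), and AP × d = (190, 211, 98).
|AP × d|² = 90225 and |d|² = 225, so the distance is √(90225/225) = √401.

√401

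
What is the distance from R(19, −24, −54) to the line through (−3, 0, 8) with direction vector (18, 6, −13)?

2√697

Direction vector d = (18, 6, −13).
AP = (22, −24, −62); AP·d = 1058, |AP|² = 4904, |d|² = 529.
distance² = |AP|² − (AP·d)²/|d|² = 4904 − 1119364/529 = 2788, so the distance is 2√697.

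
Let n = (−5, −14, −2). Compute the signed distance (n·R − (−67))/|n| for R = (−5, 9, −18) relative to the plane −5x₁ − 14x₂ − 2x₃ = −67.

2/15

n·R − (-67) = 2.
|n| = 15, so the signed distance is 2/15.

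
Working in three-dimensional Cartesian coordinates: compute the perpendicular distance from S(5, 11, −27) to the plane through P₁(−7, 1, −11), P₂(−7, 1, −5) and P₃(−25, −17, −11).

P₁P₂ = (0, 0, 6) and P₁P₃ = (−18, −18, 0), so a normal is n = P₁P₂ × P₁P₃ = (108, −108, 0).
Then n·(5, 11, −27) − (−864) = 216.
|n| = √(11664 + 11664 + 0) = 108√2, so the distance is |216|/(108√2) = √2.

√2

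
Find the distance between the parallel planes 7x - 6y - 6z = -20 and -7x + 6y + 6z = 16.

Divide the second equation by -1 to match normals: 7x - 6y - 6z = -16.
Both planes have normal n = (7, -6, -6), |n| = 11. Any point on the first plane is at distance |(-16) − (-20)|/|n| = 4/11 from the second.

4/11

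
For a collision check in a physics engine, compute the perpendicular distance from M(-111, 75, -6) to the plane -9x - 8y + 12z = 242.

n = (-9, -8, 12); n·P − 242 = 85; |n| = 17; distance = 85/17 = 5.

5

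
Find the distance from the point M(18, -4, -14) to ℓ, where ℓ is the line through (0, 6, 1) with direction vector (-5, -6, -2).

Direction vector d = (-5, -6, -2).
AP = (18, -10, -15), and AP × d = (-70, 111, -158).
|AP × d|² = 42185 and |d|² = 65, so the distance is √(42185/65) = √649.

√649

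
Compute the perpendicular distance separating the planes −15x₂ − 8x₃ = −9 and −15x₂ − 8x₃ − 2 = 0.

Both planes have normal n = (0, −15, −8), |n| = 17. Any point on the first plane is at distance |2 − (-9)|/|n| = 11/17 from the second.

11/17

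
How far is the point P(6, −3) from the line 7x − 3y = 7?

44/√58

The normal to the line is n = (7, −3) with |n| = √58.
|n·P − 7| = |51 − 7| = 44, so the distance is 44/√58.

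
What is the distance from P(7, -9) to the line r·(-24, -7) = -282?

177/25

The normal to the line is n = (-24, -7) with |n| = 25.
|n·P − (-282)| = |-105 − (-282)| = 177, so the distance is 177/25.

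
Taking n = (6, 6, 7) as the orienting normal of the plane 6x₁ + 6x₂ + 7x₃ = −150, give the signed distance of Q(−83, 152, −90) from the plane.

n·Q − (-150) = -66.
|n| = 11, so the signed distance is -66/11 = -6.

-6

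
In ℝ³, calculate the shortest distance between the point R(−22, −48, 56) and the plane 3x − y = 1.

Normal vector n = (3, −1, 0), and n·(−22, −48, 56) − 1 = −19.
|n| = √(9 + 1 + 0) = √10, so the distance is |-19|/√10 = 19√10/10.

19/√10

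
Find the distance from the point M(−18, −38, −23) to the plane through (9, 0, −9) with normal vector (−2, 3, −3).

18/√22

The plane has equation n·(r − (9, 0, −9)) = 0, i.e. n·r = 9.
Then n·(−18, −38, −23) − 9 = −18.
|n| = √(4 + 9 + 9) = √22, so the distance is |-18|/√22 = 18/√22.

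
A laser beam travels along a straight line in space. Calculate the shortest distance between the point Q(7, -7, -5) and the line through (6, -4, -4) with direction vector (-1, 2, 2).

Direction vector d = (-1, 2, 2).
AP = (1, -3, -1), and AP × d = (-4, -1, -1).
|AP × d|² = 18 and |d|² = 9, so the distance is √(18/9) = √2.

√2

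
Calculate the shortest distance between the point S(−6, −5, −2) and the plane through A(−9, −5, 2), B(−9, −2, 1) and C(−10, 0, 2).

AB = (0, 3, −1) and AC = (−1, 5, 0), so a normal is n = AB × AC = (5, 1, 3).
d = |5·(-6) + 1·(-5) + 3·(-2) − (-44)| / √(25 + 1 + 9) = |3| / √35 = 3√35/35.

3/√35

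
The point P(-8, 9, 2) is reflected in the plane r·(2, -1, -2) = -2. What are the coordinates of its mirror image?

(4, 3, -10)

With n = (2, -1, -2), the signed offset is (n·P − (-2))/|n|² = -27/9 = -3.
P' = P − 2t·n = (-8, 9, 2) − (-6)·(2, -1, -2) = (4, 3, -10).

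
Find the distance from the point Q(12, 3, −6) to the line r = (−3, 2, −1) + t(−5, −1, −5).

Direction vector d = (−5, −1, −5).
AP = (15, 1, −5); AP·d = -51, |AP|² = 251, |d|² = 51.
distance² = |AP|² − (AP·d)²/|d|² = 251 − 2601/51 = 200, so the distance is 10√2.

10√2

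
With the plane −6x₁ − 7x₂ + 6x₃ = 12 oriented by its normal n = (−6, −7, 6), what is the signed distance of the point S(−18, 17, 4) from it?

n·S − 12 = 1.
|n| = 11, so the signed distance is 1/11.

1/11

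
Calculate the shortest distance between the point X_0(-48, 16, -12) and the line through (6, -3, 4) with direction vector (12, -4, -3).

√829

Direction vector d = (12, -4, -3).
AP = (-54, 19, -16), and AP × d = (-121, -354, -12).
|AP × d|² = 140101 and |d|² = 169, so the distance is √(140101/169) = √829.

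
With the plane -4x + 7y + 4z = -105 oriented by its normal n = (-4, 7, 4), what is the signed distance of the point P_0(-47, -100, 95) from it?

-3

n·P_0 − (-105) = -27.
|n| = 9, so the signed distance is -27/9 = -3.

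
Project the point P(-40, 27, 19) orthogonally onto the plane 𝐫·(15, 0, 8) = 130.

(-10, 27, 35)

n = (15, 0, 8), |n|² = 289, and n·P − 130 = -578.
t = -578/289 = -2, so the foot is P − t·n = (-40, 27, 19) − (-2)·(15, 0, 8) = (-10, 27, 35).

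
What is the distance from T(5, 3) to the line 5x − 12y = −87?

76/13

The normal to the line is n = (5, −12) with |n| = 13.
|n·T − (-87)| = |-11 − (-87)| = 76, so the distance is 76/13.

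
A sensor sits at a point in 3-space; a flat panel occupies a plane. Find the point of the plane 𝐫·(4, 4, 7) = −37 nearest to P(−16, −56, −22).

(4, -36, 13)

n = (4, 4, 7), |n|² = 81, and n·P − (-37) = -405.
t = -405/81 = -5, so the foot is P − t·n = (−16, −56, −22) − (-5)·(4, 4, 7) = (4, −36, 13).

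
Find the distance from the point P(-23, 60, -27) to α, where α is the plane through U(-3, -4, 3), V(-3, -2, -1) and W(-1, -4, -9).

22/√41

UV = (0, 2, -4) and UW = (2, 0, -12), so a normal is n = UV × UW = (-24, -8, -4).
n = (-24, -8, -4); n·P − 92 = 88; |n| = 4√41; distance = 88/(4√41) = 22/√41.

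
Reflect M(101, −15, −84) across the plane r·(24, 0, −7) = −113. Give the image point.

(-139, -15, -14)

n = (24, 0, −7), |n|² = 625, n·M − (-113) = 3125, so t = 3125/625 = 5.
Foot F = M − 5·n = (−19, −15, −49); the reflection is 2F − M = (−139, −15, −14).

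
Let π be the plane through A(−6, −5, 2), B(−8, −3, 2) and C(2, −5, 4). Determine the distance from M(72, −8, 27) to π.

25/(3√2)

AB = (−2, 2, 0) and AC = (8, 0, 2), so a normal is n = AB × AC = (4, 4, −16).
Then n·(72, −8, 27) − (−76) = −100.
|n| = √(16 + 16 + 256) = 12√2, so the distance is |-100|/(12√2) = 25√2/6.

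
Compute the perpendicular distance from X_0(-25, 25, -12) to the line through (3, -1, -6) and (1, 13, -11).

A direction vector is d = (-2, 14, -5).
AP = (-28, 26, -6); AP·d = 450, |AP|² = 1496, |d|² = 225.
distance² = |AP|² − (AP·d)²/|d|² = 1496 − 202500/225 = 596, so the distance is 2√149.

2√149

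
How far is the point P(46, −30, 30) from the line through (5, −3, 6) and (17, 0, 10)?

A direction vector is d = (12, 3, 4).
AP = (41, −27, 24); AP·d = 507, |AP|² = 2986, |d|² = 169.
distance² = |AP|² − (AP·d)²/|d|² = 2986 − 257049/169 = 1465, so the distance is √1465.

√1465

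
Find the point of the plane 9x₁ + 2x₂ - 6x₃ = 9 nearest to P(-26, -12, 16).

(1, -6, -2)

n = (9, 2, -6), |n|² = 121, and n·P − 9 = -363.
t = -363/121 = -3, so the foot is P − t·n = (-26, -12, 16) − (-3)·(9, 2, -6) = (1, -6, -2).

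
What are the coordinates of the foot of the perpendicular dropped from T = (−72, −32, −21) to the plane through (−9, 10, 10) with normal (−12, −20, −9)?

(-36, 28, 6)

n = (−12, −20, −9), |n|² = 625, and n·T − (-182) = 1875.
t = 1875/625 = 3, so the foot is T − t·n = (−72, −32, −21) − 3·(−12, −20, −9) = (−36, 28, 6).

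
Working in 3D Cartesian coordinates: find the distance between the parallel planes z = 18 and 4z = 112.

10

Divide the second equation by 4 to match normals: z = 28.
With common normal n = (0, 0, 1) (|n| = 1), the distance is |18 − 28|/|n| = 10/1 = 10.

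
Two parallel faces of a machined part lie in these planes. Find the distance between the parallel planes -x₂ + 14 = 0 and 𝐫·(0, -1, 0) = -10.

Both planes have normal n = (0, -1, 0), |n| = 1. Any point on the first plane is at distance |(-10) − (-14)|/|n| = 4/1 = 4 from the second.

4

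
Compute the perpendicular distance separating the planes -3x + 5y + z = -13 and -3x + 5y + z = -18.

5/√35

Both planes have normal n = (-3, 5, 1), |n| = √35. Any point on the first plane is at distance |(-18) − (-13)|/|n| = 5/√35 from the second.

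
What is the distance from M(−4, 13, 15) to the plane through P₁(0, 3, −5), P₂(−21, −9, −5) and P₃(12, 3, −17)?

P₁P₂ = (−21, −12, 0) and P₁P₃ = (12, 0, −12), so a normal is n = P₁P₂ × P₁P₃ = (144, −252, 144).
Then n·(−4, 13, 15) − (−1476) = −216.
|n| = √(20736 + 63504 + 20736) = 324, so the distance is |-216|/324 = 2/3.

2/3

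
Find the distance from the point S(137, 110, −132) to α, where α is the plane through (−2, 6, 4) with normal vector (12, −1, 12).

4

The plane has equation n·(r − (−2, 6, 4)) = 0, i.e. n·r = 18.
d = |12·137 + (-1)·110 + 12·(-132) − 18| / √(144 + 1 + 144) = |-68| / 17 = 4.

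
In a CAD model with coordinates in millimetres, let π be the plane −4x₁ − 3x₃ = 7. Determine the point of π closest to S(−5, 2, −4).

The perpendicular from S has direction n = (−4, 0, −3): r = (−5, 2, −4) + t(−4, 0, −3).
Substitute into the plane: n·(S + tn) = 7 gives 32 + 25t = 7, so t = -1.
Foot = (−5, 2, −4) + (-1)·(−4, 0, −3) = (−1, 2, −1).

(-1, 2, -1)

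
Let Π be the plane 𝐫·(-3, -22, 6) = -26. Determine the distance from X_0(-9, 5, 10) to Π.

3/23

d = |(-3)·(-9) + (-22)·5 + 6·10 − (-26)| / √(9 + 484 + 36) = |3| / 23 = 3/23.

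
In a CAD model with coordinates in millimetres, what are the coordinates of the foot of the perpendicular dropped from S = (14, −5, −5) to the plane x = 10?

(10, -5, -5)

The perpendicular from S has direction n = (1, 0, 0): r = (14, −5, −5) + μ(1, 0, 0).
Substitute into the plane: n·(S + μn) = 10 gives 14 + 1μ = 10, so μ = -4.
Foot = (14, −5, −5) + (-4)·(1, 0, 0) = (10, −5, −5).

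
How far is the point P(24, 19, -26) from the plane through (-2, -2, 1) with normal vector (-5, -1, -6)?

11√62/62

The plane has equation n·(r − (-2, -2, 1)) = 0, i.e. n·r = 6.
Then n·(24, 19, -26) - 6 = 11.
|n| = √(25 + 1 + 36) = √62, so the distance is |11|/√62 = 11/√62.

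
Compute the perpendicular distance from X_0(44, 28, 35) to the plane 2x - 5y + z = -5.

12/√30

Normal vector n = (2, -5, 1), and n·(44, 28, 35) - (-5) = -12.
|n| = √(4 + 25 + 1) = √30, so the distance is |-12|/√30 = 2√30/5.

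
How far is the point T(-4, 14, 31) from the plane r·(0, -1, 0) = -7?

7

n = (0, -1, 0); n·P − (-7) = -7; |n| = 1; distance = 7/1 = 7.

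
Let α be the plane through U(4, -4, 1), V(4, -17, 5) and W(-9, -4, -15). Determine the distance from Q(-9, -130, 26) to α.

UV = (0, -13, 4) and UW = (-13, 0, -16), so a normal is n = UV × UW = (208, -52, -169).
n = (208, -52, -169); n·P − 871 = -377; |n| = 273; distance = 377/273 = 29/21.

29/21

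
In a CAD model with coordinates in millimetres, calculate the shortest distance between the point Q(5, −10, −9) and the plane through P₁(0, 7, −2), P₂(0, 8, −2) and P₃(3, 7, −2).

7

P₁P₂ = (0, 1, 0) and P₁P₃ = (3, 0, 0), so a normal is n = P₁P₂ × P₁P₃ = (0, 0, −3).
n = (0, 0, −3); n·P − 6 = 21; |n| = 3; distance = 21/3 = 7.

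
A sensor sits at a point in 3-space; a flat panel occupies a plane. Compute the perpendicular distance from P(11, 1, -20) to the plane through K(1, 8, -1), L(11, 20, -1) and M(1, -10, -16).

KL = (10, 12, 0) and KM = (0, -18, -15), so a normal is n = KL × KM = (-180, 150, -180).
n = (-180, 150, -180); n·P − 1200 = 570; |n| = 30√97; distance = 570/(30√97) = 19√97/97.

19/√97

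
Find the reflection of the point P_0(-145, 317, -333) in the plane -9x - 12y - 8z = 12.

(-2303/17, 5605/17, -5517/17)

n = (-9, -12, -8), |n|² = 289, n·P_0 − 12 = 153, so t = 153/289 = 9/17.
Foot F = P_0 − (9/17)·n = (-2384/17, 5497/17, -5589/17); the reflection is 2F − P_0 = (-2303/17, 5605/17, -5517/17).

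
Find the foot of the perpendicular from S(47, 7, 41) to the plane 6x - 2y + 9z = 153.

n = (6, -2, 9), |n|² = 121, and n·S − 153 = 484.
t = 484/121 = 4, so the foot is S − t·n = (47, 7, 41) − 4·(6, -2, 9) = (23, 15, 5).

(23, 15, 5)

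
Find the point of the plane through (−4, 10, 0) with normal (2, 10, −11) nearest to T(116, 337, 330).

(1756/15, 1027/3, 4862/15)

n = (2, 10, −11), |n|² = 225, and n·T − 92 = -120.
t = -120/225 = -8/15, so the foot is T − t·n = (116, 337, 330) − (-8/15)·(2, 10, −11) = (1756/15, 1027/3, 4862/15).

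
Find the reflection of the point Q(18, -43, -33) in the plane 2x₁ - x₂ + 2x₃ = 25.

With n = (2, -1, 2), the signed offset is (n·Q − 25)/|n|² = -12/9 = -4/3.
Q' = Q − 2t·n = (18, -43, -33) − (-8/3)·(2, -1, 2) = (70/3, -137/3, -83/3).

(70/3, -137/3, -83/3)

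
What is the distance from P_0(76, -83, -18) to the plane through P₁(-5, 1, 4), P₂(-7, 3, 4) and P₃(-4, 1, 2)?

28/3

P₁P₂ = (-2, 2, 0) and P₁P₃ = (1, 0, -2), so a normal is n = P₁P₂ × P₁P₃ = (-4, -4, -2).
d = |(-4)·76 + (-4)·(-83) + (-2)·(-18) − 8| / √(16 + 16 + 4) = |56| / 6 = 28/3.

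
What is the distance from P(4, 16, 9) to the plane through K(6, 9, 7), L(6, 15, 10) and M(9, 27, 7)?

KL = (0, 6, 3) and KM = (3, 18, 0), so a normal is n = KL × KM = (−54, 9, −18).
Then n·(4, 16, 9) − (−369) = 135.
|n| = √(2916 + 81 + 324) = 9√41, so the distance is |135|/(9√41) = 15/√41.

15√41/41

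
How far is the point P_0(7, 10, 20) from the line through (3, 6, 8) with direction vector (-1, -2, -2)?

Direction vector d = (-1, -2, -2).
AP = (4, 4, 12), and AP × d = (16, -4, -4).
|AP × d|² = 288 and |d|² = 9, so the distance is √(288/9) = √32 = 4√2.

4√2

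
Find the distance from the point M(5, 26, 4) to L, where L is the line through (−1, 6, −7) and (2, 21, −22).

A direction vector is d = (3, 15, −15).
AP = (6, 20, 11), and AP × d = (−465, 123, 30).
|AP × d|² = 232254 and |d|² = 459, so the distance is √(232254/459) = √506.

√506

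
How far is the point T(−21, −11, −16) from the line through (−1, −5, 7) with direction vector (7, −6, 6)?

Direction vector d = (7, −6, 6).
AP = (−20, −6, −23), and AP × d = (−174, −41, 162).
|AP × d|² = 58201 and |d|² = 121, so the distance is √(58201/121) = √481.

√481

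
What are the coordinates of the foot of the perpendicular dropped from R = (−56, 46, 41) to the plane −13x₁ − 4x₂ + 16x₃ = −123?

n = (−13, −4, 16), |n|² = 441, and n·R − (-123) = 1323.
t = 1323/441 = 3, so the foot is R − t·n = (−56, 46, 41) − 3·(−13, −4, 16) = (−17, 58, −7).

(-17, 58, -7)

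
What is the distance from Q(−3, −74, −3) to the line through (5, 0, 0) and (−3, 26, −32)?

√3785

A direction vector is d = (−8, 26, −32).
AP = (−8, −74, −3), and AP × d = (2446, −232, −800).
|AP × d|² = 6676740 and |d|² = 1764, so the distance is √(6676740/1764) = √3785.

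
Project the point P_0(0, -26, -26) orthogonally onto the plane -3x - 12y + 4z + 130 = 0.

n = (-3, -12, 4), |n|² = 169, and n·P_0 − (-130) = 338.
t = 338/169 = 2, so the foot is P_0 − t·n = (0, -26, -26) − 2·(-3, -12, 4) = (6, -2, -34).

(6, -2, -34)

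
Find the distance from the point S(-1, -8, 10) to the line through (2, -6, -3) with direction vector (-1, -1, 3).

√6

Direction vector d = (-1, -1, 3).
AP = (-3, -2, 13); AP·d = 44, |AP|² = 182, |d|² = 11.
distance² = |AP|² − (AP·d)²/|d|² = 182 − 1936/11 = 6, so the distance is √6.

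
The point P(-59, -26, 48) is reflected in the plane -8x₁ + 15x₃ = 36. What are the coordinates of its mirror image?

n = (-8, 0, 15), |n|² = 289, n·P − 36 = 1156, so t = 1156/289 = 4.
Foot F = P − 4·n = (-27, -26, -12); the reflection is 2F − P = (5, -26, -72).

(5, -26, -72)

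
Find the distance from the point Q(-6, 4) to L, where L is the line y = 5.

The normal to the line is n = (0, 1) with |n| = 1.
|n·Q − 5| = |4 − 5| = 1, so the distance is 1/1 = 1.

1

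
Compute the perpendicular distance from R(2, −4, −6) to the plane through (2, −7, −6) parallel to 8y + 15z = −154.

24/17

Parallel planes share the normal n = (0, 8, 15); since (2, −7, −6) lies on the plane, its equation is 8y + 15z = -146.
Then n·(2, −4, −6) − (−146) = 24.
|n| = √(0 + 64 + 225) = 17, so the distance is |24|/17 = 24/17.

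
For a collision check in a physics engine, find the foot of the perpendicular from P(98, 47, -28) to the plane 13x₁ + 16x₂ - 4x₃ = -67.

The perpendicular from P has direction n = (13, 16, -4): r = (98, 47, -28) + μ(13, 16, -4).
Substitute into the plane: n·(P + μn) = -67 gives 2138 + 441μ = -67, so μ = -5.
Foot = (98, 47, -28) + (-5)·(13, 16, -4) = (33, -33, -8).

(33, -33, -8)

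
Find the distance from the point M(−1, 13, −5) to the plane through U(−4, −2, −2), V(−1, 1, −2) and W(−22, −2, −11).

UV = (3, 3, 0) and UW = (−18, 0, −9), so a normal is n = UV × UW = (−27, 27, 54).
n = (−27, 27, 54); n·P − (-54) = 162; |n| = 27√6; distance = 162/(27√6) = √6.

√6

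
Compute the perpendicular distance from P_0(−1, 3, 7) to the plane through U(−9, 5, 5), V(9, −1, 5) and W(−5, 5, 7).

UV = (18, −6, 0) and UW = (4, 0, 2), so a normal is n = UV × UW = (−12, −36, 24).
d = |(-12)·(-1) + (-36)·3 + 24·7 − 48| / √(144 + 1296 + 576) = |24| / (12√14) = 2/√14.

√14/7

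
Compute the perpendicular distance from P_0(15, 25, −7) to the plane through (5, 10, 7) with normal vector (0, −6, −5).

20/√61

The plane has equation n·(r − (5, 10, 7)) = 0, i.e. n·r = -95.
n = (0, −6, −5); n·P − (-95) = -20; |n| = √61; distance = 20/√61 = 20√61/61.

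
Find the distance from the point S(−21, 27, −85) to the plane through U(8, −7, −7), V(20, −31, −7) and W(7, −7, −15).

2

UV = (12, −24, 0) and UW = (−1, 0, −8), so a normal is n = UV × UW = (192, 96, −24).
Then n·(−21, 27, −85) − 1032 = −432.
|n| = √(36864 + 9216 + 576) = 216, so the distance is |-432|/216 = 2.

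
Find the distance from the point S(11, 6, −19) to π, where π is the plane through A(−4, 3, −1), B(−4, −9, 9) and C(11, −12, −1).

AB = (0, −12, 10) and AC = (15, −15, 0), so a normal is n = AB × AC = (150, 150, 180).
d = |150·11 + 150·6 + 180·(-19) − (-330)| / √(22500 + 22500 + 32400) = |-540| / (30√86) = 18/√86.

18/√86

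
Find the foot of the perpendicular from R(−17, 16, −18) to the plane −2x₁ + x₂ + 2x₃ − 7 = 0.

The perpendicular from R has direction n = (−2, 1, 2): r = (−17, 16, −18) + t(−2, 1, 2).
Substitute into the plane: n·(R + tn) = 7 gives 14 + 9t = 7, so t = -7/9.
Foot = (−17, 16, −18) + (-7/9)·(−2, 1, 2) = (−139/9, 137/9, −176/9).

(-139/9, 137/9, -176/9)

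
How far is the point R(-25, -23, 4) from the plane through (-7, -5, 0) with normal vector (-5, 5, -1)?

4√51/51

The plane has equation n·(r − (-7, -5, 0)) = 0, i.e. n·r = 10.
Then n·(-25, -23, 4) - 10 = -4.
|n| = √(25 + 25 + 1) = √51, so the distance is |-4|/√51 = 4√51/51.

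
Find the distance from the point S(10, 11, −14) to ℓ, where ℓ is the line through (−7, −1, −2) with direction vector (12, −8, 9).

√577

Direction vector d = (12, −8, 9).
AP = (17, 12, −12); AP·d = 0, |AP|² = 577, |d|² = 289.
distance² = |AP|² − (AP·d)²/|d|² = 577 − 0/289 = 577, so the distance is √577.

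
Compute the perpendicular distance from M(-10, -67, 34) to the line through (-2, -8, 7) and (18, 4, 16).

A direction vector is d = (20, 12, 9).
AP = (-8, -59, 27), and AP × d = (-855, 612, 1084).
|AP × d|² = 2280625 and |d|² = 625, so the distance is √(2280625/625) = √3649.

√3649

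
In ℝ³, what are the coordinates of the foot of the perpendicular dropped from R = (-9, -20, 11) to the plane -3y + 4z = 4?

The perpendicular from R has direction n = (0, -3, 4): r = (-9, -20, 11) + λ(0, -3, 4).
Substitute into the plane: n·(R + λn) = 4 gives 104 + 25λ = 4, so λ = -4.
Foot = (-9, -20, 11) + (-4)·(0, -3, 4) = (-9, -8, -5).

(-9, -8, -5)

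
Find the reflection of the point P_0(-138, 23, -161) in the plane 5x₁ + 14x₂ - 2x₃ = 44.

(-134, 171/5, -813/5)

n = (5, 14, -2), |n|² = 225, n·P_0 − 44 = -90, so t = -90/225 = -2/5.
Foot F = P_0 − (-2/5)·n = (-136, 143/5, -809/5); the reflection is 2F − P_0 = (-134, 171/5, -813/5).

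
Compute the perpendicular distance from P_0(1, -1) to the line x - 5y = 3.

The normal to the line is n = (1, -5) with |n| = √26.
|n·P_0 − 3| = |6 − 3| = 3, so the distance is 3/√26.

3/√26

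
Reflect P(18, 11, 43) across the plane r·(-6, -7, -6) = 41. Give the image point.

With n = (-6, -7, -6), the signed offset is (n·P − 41)/|n|² = -484/121 = -4.
P' = P − 2t·n = (18, 11, 43) − (-8)·(-6, -7, -6) = (-30, -45, -5).

(-30, -45, -5)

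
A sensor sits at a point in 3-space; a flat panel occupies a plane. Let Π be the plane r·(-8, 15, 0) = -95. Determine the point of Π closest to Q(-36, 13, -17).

n = (-8, 15, 0), |n|² = 289, and n·Q − (-95) = 578.
t = 578/289 = 2, so the foot is Q − t·n = (-36, 13, -17) − 2·(-8, 15, 0) = (-20, -17, -17).

(-20, -17, -17)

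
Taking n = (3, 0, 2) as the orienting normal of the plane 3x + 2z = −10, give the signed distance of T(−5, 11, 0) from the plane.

n·T − (-10) = -5.
|n| = √13, so the signed distance is -5/√13.

-5/√13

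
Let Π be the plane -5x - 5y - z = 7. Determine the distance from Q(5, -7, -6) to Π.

Normal vector n = (-5, -5, -1), and n·(5, -7, -6) - 7 = 9.
|n| = √(25 + 25 + 1) = √51, so the distance is |9|/√51 = 3√51/17.

9/√51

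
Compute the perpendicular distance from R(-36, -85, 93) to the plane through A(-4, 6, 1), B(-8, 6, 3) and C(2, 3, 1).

10

AB = (-4, 0, 2) and AC = (6, -3, 0), so a normal is n = AB × AC = (6, 12, 12).
Then n·(-36, -85, 93) - 60 = -180.
|n| = √(36 + 144 + 144) = 18, so the distance is |-180|/18 = 10.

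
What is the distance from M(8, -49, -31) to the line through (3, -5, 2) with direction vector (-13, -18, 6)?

√2521

Direction vector d = (-13, -18, 6).
AP = (5, -44, -33); AP·d = 529, |AP|² = 3050, |d|² = 529.
distance² = |AP|² − (AP·d)²/|d|² = 3050 − 279841/529 = 2521, so the distance is √2521.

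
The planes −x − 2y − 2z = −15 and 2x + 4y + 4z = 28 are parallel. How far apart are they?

Divide the second equation by -2 to match normals: −x − 2y − 2z = -14.
Both planes have normal n = (−1, −2, −2), |n| = 3. Any point on the first plane is at distance |(-14) − (-15)|/|n| = 1/3 from the second.

1/3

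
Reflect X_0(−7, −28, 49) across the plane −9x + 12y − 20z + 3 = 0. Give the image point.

With n = (−9, 12, −20), the signed offset is (n·X_0 − (-3))/|n|² = -1250/625 = -2.
X_0' = X_0 − 2t·n = (−7, −28, 49) − (-4)·(−9, 12, −20) = (−43, 20, −31).

(-43, 20, -31)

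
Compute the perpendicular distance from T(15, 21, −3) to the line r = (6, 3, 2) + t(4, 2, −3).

Direction vector d = (4, 2, −3).
AP = (9, 18, −5); AP·d = 87, |AP|² = 430, |d|² = 29.
distance² = |AP|² − (AP·d)²/|d|² = 430 − 7569/29 = 169, so the distance is 13.

13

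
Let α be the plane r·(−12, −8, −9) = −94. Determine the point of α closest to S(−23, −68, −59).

(37, -28, -14)

n = (−12, −8, −9), |n|² = 289, and n·S − (-94) = 1445.
t = 1445/289 = 5, so the foot is S − t·n = (−23, −68, −59) − 5·(−12, −8, −9) = (37, −28, −14).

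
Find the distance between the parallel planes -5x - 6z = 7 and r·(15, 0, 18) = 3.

Divide the second equation by -3 to match normals: -5x - 6z = -1.
Both planes have normal n = (-5, 0, -6), |n| = √61. Any point on the first plane is at distance |(-1) − 7|/|n| = 8/√61 from the second.

8/√61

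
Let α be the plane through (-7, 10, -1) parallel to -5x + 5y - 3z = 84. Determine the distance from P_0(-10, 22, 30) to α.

Parallel planes share the normal n = (-5, 5, -3); since (-7, 10, -1) lies on the plane, its equation is -5x + 5y - 3z = 88.
d = |(-5)·(-10) + 5·22 + (-3)·30 − 88| / √(25 + 25 + 9) = |-18| / √59 = 18√59/59.

18√59/59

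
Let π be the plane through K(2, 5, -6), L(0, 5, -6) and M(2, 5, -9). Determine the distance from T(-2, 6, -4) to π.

KL = (-2, 0, 0) and KM = (0, 0, -3), so a normal is n = KL × KM = (0, -6, 0).
Then n·(-2, 6, -4) - (-30) = -6.
|n| = √(0 + 36 + 0) = 6, so the distance is |-6|/6 = 1.

1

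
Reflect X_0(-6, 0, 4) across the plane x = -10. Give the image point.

(-14, 0, 4)

n = (1, 0, 0), |n|² = 1, n·X_0 − (-10) = 4, so t = 4/1 = 4.
Foot F = X_0 − 4·n = (-10, 0, 4); the reflection is 2F − X_0 = (-14, 0, 4).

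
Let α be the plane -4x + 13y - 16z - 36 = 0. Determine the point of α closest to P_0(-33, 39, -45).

(-21, 0, 3)

The perpendicular from P_0 has direction n = (-4, 13, -16): r = (-33, 39, -45) + λ(-4, 13, -16).
Substitute into the plane: n·(P_0 + λn) = 36 gives 1359 + 441λ = 36, so λ = -3.
Foot = (-33, 39, -45) + (-3)·(-4, 13, -16) = (-21, 0, 3).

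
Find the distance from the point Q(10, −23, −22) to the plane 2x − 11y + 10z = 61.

8/15

d = |2·10 + (-11)·(-23) + 10·(-22) − 61| / √(4 + 121 + 100) = |-8| / 15 = 8/15.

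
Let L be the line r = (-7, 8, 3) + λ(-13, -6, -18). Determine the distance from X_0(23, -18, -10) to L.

Direction vector d = (-13, -6, -18).
AP = (30, -26, -13); AP·d = 0, |AP|² = 1745, |d|² = 529.
distance² = |AP|² − (AP·d)²/|d|² = 1745 − 0/529 = 1745, so the distance is √1745.

√1745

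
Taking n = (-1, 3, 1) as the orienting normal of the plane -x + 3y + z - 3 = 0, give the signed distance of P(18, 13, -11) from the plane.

7√11/11

n·P − 3 = 7.
|n| = √11, so the signed distance is 7√11/11.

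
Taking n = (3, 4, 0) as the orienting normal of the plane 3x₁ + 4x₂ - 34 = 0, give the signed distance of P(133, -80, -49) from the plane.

n·P − 34 = 45.
|n| = 5, so the signed distance is 45/5 = 9.

9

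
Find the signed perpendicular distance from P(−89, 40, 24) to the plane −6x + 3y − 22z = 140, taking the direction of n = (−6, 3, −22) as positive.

-14/23

n·P − 140 = -14.
|n| = 23, so the signed distance is -14/23.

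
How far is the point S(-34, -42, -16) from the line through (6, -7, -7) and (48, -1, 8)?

√881

A direction vector is d = (42, 6, 15).
AP = (-40, -35, -9); AP·d = -2025, |AP|² = 2906, |d|² = 2025.
distance² = |AP|² − (AP·d)²/|d|² = 2906 − 4100625/2025 = 881, so the distance is √881.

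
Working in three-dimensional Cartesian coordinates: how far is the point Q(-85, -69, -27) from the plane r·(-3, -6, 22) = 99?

24/23

n = (-3, -6, 22); n·P − 99 = -24; |n| = 23; distance = 24/23.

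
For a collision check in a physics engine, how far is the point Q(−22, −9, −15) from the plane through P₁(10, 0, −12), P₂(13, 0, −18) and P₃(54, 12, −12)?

3/23

P₁P₂ = (3, 0, −6) and P₁P₃ = (44, 12, 0), so a normal is n = P₁P₂ × P₁P₃ = (72, −264, 36).
Then n·(−22, −9, −15) − 288 = −36.
|n| = √(5184 + 69696 + 1296) = 276, so the distance is |-36|/276 = 3/23.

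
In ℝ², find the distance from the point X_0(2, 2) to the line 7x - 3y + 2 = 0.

10/√58

d = |7·2 + (-3)·2 − (-2)| / √(49 + 9) = |10|/√58 = 5√58/29.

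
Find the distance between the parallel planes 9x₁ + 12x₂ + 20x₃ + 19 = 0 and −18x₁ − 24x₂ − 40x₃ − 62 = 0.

Divide the second equation by -2 to match normals: 9x₁ + 12x₂ + 20x₃ = -31.
Both planes have normal n = (9, 12, 20), |n| = 25. Any point on the first plane is at distance |(-31) − (-19)|/|n| = 12/25 from the second.

12/25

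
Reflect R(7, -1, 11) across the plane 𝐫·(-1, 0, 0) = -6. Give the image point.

With n = (-1, 0, 0), the signed offset is (n·R − (-6))/|n|² = -1/1 = -1.
R' = R − 2t·n = (7, -1, 11) − (-2)·(-1, 0, 0) = (5, -1, 11).

(5, -1, 11)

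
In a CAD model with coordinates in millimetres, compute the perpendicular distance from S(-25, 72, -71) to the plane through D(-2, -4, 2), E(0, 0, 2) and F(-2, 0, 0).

8

DE = (2, 4, 0) and DF = (0, 4, -2), so a normal is n = DE × DF = (-8, 4, 8).
Then n·(-25, 72, -71) - 16 = -96.
|n| = √(64 + 16 + 64) = 12, so the distance is |-96|/12 = 8.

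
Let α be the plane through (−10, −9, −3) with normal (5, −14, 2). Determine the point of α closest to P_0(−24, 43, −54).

The perpendicular from P_0 has direction n = (5, −14, 2): r = (−24, 43, −54) + t(5, −14, 2).
Substitute into the plane: n·(P_0 + tn) = 70 gives -830 + 225t = 70, so t = 4.
Foot = (−24, 43, −54) + 4·(5, −14, 2) = (−4, −13, −46).

(-4, -13, -46)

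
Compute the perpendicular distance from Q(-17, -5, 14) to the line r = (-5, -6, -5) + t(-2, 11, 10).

√281

Direction vector d = (-2, 11, 10).
AP = (-12, 1, 19); AP·d = 225, |AP|² = 506, |d|² = 225.
distance² = |AP|² − (AP·d)²/|d|² = 506 − 50625/225 = 281, so the distance is √281.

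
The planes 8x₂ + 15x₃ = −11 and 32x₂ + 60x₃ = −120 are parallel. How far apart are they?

Divide the second equation by 4 to match normals: 8x₂ + 15x₃ = -30.
With common normal n = (0, 8, 15) (|n| = 17), the distance is |(-11) − (-30)|/|n| = 19/17.

19/17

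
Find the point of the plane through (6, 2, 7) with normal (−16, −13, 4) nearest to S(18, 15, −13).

(2, 2, -9)

The perpendicular from S has direction n = (−16, −13, 4): r = (18, 15, −13) + μ(−16, −13, 4).
Substitute into the plane: n·(S + μn) = -94 gives -535 + 441μ = -94, so μ = 1.
Foot = (18, 15, −13) + 1·(−16, −13, 4) = (2, 2, −9).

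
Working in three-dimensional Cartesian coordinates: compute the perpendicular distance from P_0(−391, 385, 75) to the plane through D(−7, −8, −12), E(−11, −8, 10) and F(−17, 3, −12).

DE = (−4, 0, 22) and DF = (−10, 11, 0), so a normal is n = DE × DF = (−242, −220, −44).
d = |(-242)·(-391) + (-220)·385 + (-44)·75 − 3982| / √(58564 + 48400 + 1936) = |2640| / 330 = 8.

8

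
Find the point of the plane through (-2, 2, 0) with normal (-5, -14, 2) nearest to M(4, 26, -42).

n = (-5, -14, 2), |n|² = 225, and n·M − (-18) = -450.
t = -450/225 = -2, so the foot is M − t·n = (4, 26, -42) − (-2)·(-5, -14, 2) = (-6, -2, -38).

(-6, -2, -38)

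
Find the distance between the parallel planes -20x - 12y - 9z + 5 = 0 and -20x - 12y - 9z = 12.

17/25

Both planes have normal n = (-20, -12, -9), |n| = 25. Any point on the first plane is at distance |12 − (-5)|/|n| = 17/25 from the second.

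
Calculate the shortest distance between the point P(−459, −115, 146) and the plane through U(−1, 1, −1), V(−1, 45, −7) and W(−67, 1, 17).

6

UV = (0, 44, −6) and UW = (−66, 0, 18), so a normal is n = UV × UW = (792, 396, 2904).
Then n·(−459, −115, 146) − (−3300) = 18216.
|n| = √(627264 + 156816 + 8433216) = 3036, so the distance is |18216|/3036 = 6.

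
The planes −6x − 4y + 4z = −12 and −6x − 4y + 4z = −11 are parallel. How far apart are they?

With common normal n = (−6, −4, 4) (|n| = 2√17), the distance is |(-12) − (-11)|/|n| = 1/(2√17).

√17/34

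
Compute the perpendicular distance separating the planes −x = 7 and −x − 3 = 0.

4

With common normal n = (−1, 0, 0) (|n| = 1), the distance is |7 − 3|/|n| = 4/1 = 4.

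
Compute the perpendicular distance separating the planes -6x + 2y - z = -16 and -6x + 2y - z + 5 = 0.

11/√41

With common normal n = (-6, 2, -1) (|n| = √41), the distance is |(-16) − (-5)|/|n| = 11/√41 = 11√41/41.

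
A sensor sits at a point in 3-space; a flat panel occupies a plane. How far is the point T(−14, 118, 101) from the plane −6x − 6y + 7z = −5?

8

Normal vector n = (−6, −6, 7), and n·(−14, 118, 101) − (−5) = 88.
|n| = √(36 + 36 + 49) = 11, so the distance is |88|/11 = 8.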